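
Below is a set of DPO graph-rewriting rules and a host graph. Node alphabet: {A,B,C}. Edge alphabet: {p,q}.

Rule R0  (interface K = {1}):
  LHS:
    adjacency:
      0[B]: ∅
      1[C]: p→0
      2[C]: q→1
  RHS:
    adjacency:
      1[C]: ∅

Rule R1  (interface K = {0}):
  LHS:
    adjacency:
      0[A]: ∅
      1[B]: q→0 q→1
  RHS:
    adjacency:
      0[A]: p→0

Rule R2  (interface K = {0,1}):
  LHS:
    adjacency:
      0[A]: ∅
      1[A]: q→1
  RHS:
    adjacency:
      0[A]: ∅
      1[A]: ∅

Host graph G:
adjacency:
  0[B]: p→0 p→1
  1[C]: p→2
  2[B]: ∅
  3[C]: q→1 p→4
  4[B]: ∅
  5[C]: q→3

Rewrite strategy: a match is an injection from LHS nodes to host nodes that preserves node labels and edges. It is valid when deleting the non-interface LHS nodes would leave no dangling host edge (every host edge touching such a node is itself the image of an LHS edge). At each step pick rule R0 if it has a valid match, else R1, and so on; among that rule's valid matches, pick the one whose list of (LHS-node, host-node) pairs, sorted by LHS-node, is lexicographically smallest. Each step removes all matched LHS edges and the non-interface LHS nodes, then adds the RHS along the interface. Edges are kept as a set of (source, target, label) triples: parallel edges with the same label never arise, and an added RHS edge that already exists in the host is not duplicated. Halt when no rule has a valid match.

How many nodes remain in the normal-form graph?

Answer: 2

Rewrite trace:
initial: |V|=6 |E|=6  E = 0-p->0 0-p->1 1-p->2 3-q->1 3-p->4 5-q->3
step 1: apply R0 at {0↦4, 1↦3, 2↦5}  → |V|=4 |E|=4  E = 0-p->0 0-p->1 1-p->2 3-q->1
step 2: apply R0 at {0↦2, 1↦1, 2↦3}  → |V|=2 |E|=2  E = 0-p->0 0-p->1
final graph: no rule applies after step 2
NF nodes: {0:B, 1:C}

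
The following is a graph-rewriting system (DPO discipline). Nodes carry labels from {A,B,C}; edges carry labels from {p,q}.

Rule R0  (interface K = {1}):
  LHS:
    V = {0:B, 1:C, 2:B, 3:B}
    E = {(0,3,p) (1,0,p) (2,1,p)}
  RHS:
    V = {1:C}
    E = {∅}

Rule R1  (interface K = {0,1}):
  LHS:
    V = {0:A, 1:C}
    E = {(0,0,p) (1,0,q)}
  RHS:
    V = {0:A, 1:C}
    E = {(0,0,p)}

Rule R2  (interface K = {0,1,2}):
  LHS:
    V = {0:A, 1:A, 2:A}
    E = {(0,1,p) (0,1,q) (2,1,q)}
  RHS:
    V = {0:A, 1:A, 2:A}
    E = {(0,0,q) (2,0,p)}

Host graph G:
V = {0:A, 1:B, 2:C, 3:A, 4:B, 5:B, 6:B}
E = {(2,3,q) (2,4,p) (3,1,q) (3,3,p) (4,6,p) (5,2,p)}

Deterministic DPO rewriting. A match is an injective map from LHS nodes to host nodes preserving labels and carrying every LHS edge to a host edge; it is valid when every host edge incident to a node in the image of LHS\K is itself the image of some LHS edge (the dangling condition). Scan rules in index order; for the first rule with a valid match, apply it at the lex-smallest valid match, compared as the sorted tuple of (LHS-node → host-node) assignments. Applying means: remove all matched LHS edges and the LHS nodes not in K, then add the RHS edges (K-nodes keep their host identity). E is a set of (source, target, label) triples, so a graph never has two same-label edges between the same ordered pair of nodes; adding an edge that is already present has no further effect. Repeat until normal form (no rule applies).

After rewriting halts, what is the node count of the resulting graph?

start.  V:7 E:6  edges: 2-q->3 2-p->4 3-q->1 3-p->3 4-p->6 5-p->2
1. fire R0 via {0↦4, 1↦2, 2↦5, 3↦6}  →  V:4 E:3  edges: 2-q->3 3-q->1 3-p->3
2. fire R1 via {0↦3, 1↦2}  →  V:4 E:2  edges: 3-q->1 3-p->3
halt: no rule applies after step 2
NF nodes: {0:A, 1:B, 2:C, 3:A}

Answer: 4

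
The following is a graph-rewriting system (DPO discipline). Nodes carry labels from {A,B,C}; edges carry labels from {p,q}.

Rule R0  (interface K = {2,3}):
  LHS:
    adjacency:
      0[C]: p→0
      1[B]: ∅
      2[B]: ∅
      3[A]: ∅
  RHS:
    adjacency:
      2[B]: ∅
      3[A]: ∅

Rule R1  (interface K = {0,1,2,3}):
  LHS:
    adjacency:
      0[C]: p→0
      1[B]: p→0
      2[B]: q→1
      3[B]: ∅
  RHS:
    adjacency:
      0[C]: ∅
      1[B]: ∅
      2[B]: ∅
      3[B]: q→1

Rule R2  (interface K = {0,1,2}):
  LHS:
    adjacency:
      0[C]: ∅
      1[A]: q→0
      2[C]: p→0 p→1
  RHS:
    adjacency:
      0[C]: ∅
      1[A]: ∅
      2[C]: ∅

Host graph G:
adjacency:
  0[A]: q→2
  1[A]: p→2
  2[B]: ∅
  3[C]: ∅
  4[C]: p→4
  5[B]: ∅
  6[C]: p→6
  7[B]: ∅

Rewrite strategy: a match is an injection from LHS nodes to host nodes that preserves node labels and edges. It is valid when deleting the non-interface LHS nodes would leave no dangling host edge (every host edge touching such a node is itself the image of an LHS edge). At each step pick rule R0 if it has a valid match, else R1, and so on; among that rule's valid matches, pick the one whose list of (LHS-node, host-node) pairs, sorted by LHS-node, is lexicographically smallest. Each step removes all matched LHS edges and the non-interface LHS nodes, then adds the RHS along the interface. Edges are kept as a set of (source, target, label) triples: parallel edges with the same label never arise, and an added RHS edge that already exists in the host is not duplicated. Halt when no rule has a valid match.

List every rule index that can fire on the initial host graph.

Answer: [R0]

Steps:
R0: 16 valid matches — {0↦4, 1↦5, 2↦2, 3↦0}, {0↦4, 1↦5, 2↦2, 3↦1}, {0↦4, 1↦5, 2↦7, 3↦0} (+13 more)
R1: no valid match — LHS pattern not found
R2: no valid match — LHS pattern not found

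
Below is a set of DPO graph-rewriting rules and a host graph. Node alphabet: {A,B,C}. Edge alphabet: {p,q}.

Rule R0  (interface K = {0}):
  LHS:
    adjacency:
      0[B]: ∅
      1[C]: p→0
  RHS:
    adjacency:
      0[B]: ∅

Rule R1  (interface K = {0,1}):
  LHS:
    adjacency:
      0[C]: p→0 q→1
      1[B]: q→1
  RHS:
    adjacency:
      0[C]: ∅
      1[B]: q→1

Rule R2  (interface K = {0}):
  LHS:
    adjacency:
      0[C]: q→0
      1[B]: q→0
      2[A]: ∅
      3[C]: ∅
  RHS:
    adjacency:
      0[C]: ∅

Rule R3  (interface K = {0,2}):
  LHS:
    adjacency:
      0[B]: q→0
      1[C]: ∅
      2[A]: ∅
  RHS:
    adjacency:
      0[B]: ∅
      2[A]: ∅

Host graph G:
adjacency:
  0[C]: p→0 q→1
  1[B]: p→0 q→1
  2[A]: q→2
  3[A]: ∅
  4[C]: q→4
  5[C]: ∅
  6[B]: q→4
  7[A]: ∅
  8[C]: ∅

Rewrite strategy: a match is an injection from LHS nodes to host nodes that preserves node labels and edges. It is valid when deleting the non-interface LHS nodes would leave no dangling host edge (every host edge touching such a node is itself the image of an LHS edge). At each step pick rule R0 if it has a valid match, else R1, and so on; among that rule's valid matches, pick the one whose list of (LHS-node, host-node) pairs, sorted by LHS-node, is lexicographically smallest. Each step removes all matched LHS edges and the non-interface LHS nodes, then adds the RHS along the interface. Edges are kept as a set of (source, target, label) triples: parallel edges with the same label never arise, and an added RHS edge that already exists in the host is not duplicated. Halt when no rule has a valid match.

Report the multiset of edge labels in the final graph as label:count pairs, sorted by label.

Answer: p:1 q:1

Steps:
start.  V:9 E:7  edges: 0-p->0 0-q->1 1-p->0 1-q->1 2-q->2 4-q->4 6-q->4
1. fire R1 via {0↦0, 1↦1}  →  V:9 E:5  edges: 1-p->0 1-q->1 2-q->2 4-q->4 6-q->4
2. fire R2 via {0↦4, 1↦6, 2↦3, 3↦5}  →  V:6 E:3  edges: 1-p->0 1-q->1 2-q->2
3. fire R3 via {0↦1, 1↦4, 2↦2}  →  V:5 E:2  edges: 1-p->0 2-q->2
normal form: no rule applies after step 3
NF edges: [(1, 0, 'p'), (2, 2, 'q')]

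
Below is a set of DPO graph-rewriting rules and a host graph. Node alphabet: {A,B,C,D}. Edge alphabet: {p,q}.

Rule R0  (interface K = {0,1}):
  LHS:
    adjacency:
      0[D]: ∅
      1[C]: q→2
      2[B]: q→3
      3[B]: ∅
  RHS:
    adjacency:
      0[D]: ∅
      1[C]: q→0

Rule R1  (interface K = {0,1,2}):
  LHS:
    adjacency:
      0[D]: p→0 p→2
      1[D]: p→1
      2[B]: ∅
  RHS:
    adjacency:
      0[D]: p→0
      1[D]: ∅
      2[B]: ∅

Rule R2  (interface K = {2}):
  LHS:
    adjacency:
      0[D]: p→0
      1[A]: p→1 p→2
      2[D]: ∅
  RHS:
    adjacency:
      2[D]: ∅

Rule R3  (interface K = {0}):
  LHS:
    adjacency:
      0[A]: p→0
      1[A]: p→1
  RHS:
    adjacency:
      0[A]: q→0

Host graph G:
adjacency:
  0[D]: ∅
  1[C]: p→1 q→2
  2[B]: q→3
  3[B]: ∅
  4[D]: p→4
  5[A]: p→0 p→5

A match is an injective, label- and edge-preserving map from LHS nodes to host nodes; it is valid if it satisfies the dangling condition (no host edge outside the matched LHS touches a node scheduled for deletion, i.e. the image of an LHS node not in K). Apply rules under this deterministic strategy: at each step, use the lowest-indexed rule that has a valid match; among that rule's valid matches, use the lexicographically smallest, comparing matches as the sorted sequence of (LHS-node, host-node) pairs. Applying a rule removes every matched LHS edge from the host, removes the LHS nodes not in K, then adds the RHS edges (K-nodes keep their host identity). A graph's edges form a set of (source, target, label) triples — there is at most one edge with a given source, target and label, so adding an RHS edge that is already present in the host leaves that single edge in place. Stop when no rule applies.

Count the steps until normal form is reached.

Answer: 2

Steps:
initial: |V|=6 |E|=6  E = 1-p->1 1-q->2 2-q->3 4-p->4 5-p->0 5-p->5
step 1: apply R0 at {0↦0, 1↦1, 2↦2, 3↦3}  → |V|=4 |E|=5  E = 1-q->0 1-p->1 4-p->4 5-p->0 5-p->5
step 2: apply R2 at {0↦4, 1↦5, 2↦0}  → |V|=2 |E|=2  E = 1-q->0 1-p->1
halt: no rule applies after step 2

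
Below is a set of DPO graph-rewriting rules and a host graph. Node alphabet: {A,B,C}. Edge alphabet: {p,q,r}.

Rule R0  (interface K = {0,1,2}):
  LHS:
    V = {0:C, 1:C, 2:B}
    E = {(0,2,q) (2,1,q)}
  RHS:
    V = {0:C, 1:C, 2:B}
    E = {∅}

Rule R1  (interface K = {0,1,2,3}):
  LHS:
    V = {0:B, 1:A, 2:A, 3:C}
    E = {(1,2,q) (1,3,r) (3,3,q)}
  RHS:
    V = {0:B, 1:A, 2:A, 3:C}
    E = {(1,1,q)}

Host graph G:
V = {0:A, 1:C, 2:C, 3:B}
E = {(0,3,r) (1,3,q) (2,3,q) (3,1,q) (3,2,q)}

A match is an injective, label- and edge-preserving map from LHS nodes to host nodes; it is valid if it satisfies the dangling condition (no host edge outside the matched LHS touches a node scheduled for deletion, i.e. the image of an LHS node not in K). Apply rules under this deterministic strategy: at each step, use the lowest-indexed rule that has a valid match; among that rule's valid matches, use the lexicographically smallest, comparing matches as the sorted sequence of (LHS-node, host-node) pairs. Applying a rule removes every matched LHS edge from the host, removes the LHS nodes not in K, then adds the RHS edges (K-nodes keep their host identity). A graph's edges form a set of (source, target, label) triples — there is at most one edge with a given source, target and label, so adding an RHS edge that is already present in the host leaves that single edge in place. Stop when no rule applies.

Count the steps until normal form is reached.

Answer: 2

Rewrite trace:
[0] host  ⇒  4 nodes, 5 edges  {0-r->3 1-q->3 2-q->3 3-q->1 3-q->2}
[1] R0 @ {0↦1, 1↦2, 2↦3}  ⇒  4 nodes, 3 edges  {0-r->3 2-q->3 3-q->1}
[2] R0 @ {0↦2, 1↦1, 2↦3}  ⇒  4 nodes, 1 edges  {0-r->3}
halt: no rule applies after step 2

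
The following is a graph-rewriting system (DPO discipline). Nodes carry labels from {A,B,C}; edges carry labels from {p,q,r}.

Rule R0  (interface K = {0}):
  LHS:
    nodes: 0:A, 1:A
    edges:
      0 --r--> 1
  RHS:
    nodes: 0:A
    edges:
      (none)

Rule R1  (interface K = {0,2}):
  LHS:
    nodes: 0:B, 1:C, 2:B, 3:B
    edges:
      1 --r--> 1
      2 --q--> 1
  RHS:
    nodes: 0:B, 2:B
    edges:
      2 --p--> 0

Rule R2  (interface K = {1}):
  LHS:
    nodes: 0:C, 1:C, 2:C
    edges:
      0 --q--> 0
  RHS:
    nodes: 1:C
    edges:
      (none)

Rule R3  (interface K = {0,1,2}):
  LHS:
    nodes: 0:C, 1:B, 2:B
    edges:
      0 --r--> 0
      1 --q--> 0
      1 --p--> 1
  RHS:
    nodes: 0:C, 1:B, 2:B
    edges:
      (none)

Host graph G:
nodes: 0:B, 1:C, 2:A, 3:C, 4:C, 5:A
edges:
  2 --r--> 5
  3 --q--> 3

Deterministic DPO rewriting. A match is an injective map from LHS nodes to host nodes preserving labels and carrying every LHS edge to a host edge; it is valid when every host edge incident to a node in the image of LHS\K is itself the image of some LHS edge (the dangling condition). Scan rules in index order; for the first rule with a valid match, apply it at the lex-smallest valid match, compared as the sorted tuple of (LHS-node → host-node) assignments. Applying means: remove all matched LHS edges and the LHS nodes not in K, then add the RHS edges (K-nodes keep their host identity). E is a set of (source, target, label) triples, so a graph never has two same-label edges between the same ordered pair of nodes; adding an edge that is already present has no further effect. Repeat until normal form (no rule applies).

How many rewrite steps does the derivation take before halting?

Answer: 2

Derivation:
initial: |V|=6 |E|=2  E = 2-r->5 3-q->3
step 1: apply R0 at {0↦2, 1↦5}  → |V|=5 |E|=1  E = 3-q->3
step 2: apply R2 at {0↦3, 1↦1, 2↦4}  → |V|=3 |E|=0  E = ∅
normal form: no rule applies after step 2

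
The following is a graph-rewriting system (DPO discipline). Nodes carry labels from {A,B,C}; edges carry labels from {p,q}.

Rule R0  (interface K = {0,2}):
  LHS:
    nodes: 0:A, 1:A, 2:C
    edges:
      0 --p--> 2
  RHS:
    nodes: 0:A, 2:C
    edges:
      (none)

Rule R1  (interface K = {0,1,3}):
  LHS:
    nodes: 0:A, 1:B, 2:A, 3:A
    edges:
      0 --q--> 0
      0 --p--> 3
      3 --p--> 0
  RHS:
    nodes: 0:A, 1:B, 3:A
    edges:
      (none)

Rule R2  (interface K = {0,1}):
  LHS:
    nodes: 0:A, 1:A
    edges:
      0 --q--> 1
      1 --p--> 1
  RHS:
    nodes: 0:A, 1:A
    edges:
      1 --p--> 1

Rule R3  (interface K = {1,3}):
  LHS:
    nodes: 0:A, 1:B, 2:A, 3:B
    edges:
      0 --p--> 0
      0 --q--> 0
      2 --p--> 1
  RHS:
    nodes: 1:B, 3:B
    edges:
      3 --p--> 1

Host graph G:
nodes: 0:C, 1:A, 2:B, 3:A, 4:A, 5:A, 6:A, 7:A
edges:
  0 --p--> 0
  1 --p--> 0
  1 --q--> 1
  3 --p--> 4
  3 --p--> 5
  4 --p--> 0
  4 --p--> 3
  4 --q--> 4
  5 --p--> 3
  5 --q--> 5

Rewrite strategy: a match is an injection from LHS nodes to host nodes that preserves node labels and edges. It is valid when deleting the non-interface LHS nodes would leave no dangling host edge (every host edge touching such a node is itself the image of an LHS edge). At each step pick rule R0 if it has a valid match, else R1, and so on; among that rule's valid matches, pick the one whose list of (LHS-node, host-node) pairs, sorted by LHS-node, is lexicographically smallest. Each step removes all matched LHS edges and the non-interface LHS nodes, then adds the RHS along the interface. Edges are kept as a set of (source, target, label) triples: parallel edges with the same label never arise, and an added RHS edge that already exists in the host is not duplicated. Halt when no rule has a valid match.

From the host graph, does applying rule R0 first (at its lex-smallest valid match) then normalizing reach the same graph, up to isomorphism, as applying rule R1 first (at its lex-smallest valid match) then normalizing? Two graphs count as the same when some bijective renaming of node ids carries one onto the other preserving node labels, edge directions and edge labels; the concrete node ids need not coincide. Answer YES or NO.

Answer: NO

Rewrite trace:
branch R0-first: apply at {0↦1, 1↦6, 2↦0} → |E|=9, then 1 more step(s) → NF |V|=6 |E|=8 V={0:C, 1:A, 2:B, 3:A, 4:A, 5:A} E=0-p->0 1-q->1 3-p->4 3-p->5 4-p->3 4-q->4 5-p->3 5-q->5
branch R1-first: apply at {0↦4, 1↦2, 2↦6, 3↦3} → |E|=7, then 1 more step(s) → NF |V|=6 |E|=6 V={0:C, 1:A, 2:B, 3:A, 4:A, 5:A} E=0-p->0 1-q->1 3-p->5 4-p->0 5-p->3 5-q->5
graphs not isomorphic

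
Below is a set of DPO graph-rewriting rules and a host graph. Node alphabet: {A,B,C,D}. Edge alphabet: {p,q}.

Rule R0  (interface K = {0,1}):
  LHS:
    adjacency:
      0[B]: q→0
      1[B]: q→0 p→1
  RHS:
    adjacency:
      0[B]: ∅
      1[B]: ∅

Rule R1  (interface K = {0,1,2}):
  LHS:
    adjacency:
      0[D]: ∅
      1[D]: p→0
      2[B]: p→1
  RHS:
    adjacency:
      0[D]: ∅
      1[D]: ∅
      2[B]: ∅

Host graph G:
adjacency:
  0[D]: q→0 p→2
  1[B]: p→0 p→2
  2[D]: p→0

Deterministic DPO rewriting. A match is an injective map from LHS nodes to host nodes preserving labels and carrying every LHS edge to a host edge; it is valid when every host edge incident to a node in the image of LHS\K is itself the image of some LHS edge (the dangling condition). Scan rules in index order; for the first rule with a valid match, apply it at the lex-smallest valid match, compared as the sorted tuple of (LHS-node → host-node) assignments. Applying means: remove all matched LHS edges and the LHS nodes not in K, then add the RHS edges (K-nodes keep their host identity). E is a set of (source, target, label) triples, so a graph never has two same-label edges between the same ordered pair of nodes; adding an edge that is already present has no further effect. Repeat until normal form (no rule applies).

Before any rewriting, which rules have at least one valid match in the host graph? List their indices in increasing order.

R0: no valid match — LHS pattern not found
R1: 2 valid matches — {0↦0, 1↦2, 2↦1}, {0↦2, 1↦0, 2↦1}

Answer: [R1]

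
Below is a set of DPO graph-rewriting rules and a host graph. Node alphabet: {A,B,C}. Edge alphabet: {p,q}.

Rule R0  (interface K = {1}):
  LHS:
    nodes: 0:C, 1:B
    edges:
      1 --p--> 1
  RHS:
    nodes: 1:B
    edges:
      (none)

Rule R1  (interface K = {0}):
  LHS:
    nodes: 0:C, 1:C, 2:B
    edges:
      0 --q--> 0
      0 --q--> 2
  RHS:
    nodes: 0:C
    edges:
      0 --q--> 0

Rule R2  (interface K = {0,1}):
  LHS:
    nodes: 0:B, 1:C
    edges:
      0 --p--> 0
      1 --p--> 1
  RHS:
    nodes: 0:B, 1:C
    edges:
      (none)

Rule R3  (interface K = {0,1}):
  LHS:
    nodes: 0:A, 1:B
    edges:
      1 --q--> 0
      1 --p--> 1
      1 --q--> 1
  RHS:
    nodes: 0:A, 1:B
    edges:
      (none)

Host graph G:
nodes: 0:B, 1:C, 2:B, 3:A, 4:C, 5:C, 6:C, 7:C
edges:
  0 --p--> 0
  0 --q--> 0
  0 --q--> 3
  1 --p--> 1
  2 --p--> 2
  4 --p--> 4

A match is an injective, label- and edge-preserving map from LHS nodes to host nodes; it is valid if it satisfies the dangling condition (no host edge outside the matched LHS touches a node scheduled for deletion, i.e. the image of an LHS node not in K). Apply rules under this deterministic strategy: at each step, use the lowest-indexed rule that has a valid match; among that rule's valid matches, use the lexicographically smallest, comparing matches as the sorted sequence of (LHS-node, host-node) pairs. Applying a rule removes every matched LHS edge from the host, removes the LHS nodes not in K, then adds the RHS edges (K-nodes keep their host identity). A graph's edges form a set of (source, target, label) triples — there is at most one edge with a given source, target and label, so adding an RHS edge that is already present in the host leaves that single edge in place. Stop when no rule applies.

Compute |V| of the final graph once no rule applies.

Answer: 6

Rewrite trace:
initial: |V|=8 |E|=6  E = 0-p->0 0-q->0 0-q->3 1-p->1 2-p->2 4-p->4
step 1: apply R0 at {0↦5, 1↦0}  → |V|=7 |E|=5  E = 0-q->0 0-q->3 1-p->1 2-p->2 4-p->4
step 2: apply R0 at {0↦6, 1↦2}  → |V|=6 |E|=4  E = 0-q->0 0-q->3 1-p->1 4-p->4
normal form: no rule applies after step 2
NF nodes: {0:B, 1:C, 2:B, 3:A, 4:C, 7:C}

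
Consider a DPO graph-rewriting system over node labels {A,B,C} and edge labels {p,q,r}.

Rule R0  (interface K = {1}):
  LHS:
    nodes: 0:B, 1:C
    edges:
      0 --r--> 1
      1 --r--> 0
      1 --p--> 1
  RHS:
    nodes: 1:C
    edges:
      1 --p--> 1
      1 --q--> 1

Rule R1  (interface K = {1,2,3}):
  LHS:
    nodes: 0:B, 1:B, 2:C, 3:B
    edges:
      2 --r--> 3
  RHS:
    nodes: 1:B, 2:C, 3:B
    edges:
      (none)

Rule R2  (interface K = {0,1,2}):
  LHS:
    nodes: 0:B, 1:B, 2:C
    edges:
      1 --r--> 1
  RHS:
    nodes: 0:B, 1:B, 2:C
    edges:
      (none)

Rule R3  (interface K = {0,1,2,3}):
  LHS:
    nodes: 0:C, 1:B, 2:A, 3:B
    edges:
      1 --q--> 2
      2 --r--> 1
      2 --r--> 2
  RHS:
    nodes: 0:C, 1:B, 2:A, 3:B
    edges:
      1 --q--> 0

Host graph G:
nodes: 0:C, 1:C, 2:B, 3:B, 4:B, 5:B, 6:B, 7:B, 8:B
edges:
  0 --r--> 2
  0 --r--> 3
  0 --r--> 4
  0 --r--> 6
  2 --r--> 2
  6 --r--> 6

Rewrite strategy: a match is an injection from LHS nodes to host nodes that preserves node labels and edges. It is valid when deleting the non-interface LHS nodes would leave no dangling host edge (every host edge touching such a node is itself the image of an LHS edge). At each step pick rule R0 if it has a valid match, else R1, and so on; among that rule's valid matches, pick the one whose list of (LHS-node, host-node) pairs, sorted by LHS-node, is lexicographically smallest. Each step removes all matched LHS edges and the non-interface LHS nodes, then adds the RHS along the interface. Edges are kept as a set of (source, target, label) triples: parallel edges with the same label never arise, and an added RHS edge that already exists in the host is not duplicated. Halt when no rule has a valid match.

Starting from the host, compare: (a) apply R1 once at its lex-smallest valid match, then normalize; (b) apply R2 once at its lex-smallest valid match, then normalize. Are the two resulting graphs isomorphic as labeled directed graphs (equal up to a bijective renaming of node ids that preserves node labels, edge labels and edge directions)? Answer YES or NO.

Answer: YES

Derivation:
branch R1-first: apply at {0↦5, 1↦2, 2↦0, 3↦3} → |E|=5, then 5 more step(s) → NF |V|=5 |E|=0 V={0:C, 1:C, 2:B, 6:B, 8:B} E=∅
branch R2-first: apply at {0↦2, 1↦6, 2↦0} → |E|=5, then 5 more step(s) → NF |V|=5 |E|=0 V={0:C, 1:C, 2:B, 7:B, 8:B} E=∅
graphs isomorphic (equal up to label-preserving node renaming)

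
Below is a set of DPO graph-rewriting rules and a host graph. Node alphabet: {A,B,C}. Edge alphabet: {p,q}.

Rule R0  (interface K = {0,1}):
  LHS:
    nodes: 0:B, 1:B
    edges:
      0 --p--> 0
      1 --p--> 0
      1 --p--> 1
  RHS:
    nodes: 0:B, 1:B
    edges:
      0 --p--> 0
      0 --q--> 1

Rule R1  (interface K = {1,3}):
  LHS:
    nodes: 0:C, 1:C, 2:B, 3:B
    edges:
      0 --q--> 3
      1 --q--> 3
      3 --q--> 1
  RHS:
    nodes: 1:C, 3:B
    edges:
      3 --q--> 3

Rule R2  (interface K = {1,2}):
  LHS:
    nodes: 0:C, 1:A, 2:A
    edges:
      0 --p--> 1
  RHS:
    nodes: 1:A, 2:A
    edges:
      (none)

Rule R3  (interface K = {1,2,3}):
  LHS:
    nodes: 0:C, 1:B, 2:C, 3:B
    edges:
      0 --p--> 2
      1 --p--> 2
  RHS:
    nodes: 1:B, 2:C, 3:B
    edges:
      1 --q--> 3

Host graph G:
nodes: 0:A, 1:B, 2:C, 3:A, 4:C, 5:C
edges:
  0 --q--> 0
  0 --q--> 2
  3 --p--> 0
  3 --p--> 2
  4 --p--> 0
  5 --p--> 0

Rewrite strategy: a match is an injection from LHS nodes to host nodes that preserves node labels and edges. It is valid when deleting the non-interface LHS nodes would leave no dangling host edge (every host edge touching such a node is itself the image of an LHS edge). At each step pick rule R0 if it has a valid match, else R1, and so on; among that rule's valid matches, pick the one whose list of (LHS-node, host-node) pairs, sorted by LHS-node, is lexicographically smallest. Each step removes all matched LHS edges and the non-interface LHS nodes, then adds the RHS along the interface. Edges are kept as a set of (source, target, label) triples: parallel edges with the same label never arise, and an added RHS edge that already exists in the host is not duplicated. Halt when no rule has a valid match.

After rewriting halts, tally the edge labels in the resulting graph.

start.  V:6 E:6  edges: 0-q->0 0-q->2 3-p->0 3-p->2 4-p->0 5-p->0
1. fire R2 via {0↦4, 1↦0, 2↦3}  →  V:5 E:5  edges: 0-q->0 0-q->2 3-p->0 3-p->2 5-p->0
2. fire R2 via {0↦5, 1↦0, 2↦3}  →  V:4 E:4  edges: 0-q->0 0-q->2 3-p->0 3-p->2
final graph: no rule applies after step 2
NF edges: [(0, 0, 'q'), (0, 2, 'q'), (3, 0, 'p'), (3, 2, 'p')]

Answer: p:2 q:2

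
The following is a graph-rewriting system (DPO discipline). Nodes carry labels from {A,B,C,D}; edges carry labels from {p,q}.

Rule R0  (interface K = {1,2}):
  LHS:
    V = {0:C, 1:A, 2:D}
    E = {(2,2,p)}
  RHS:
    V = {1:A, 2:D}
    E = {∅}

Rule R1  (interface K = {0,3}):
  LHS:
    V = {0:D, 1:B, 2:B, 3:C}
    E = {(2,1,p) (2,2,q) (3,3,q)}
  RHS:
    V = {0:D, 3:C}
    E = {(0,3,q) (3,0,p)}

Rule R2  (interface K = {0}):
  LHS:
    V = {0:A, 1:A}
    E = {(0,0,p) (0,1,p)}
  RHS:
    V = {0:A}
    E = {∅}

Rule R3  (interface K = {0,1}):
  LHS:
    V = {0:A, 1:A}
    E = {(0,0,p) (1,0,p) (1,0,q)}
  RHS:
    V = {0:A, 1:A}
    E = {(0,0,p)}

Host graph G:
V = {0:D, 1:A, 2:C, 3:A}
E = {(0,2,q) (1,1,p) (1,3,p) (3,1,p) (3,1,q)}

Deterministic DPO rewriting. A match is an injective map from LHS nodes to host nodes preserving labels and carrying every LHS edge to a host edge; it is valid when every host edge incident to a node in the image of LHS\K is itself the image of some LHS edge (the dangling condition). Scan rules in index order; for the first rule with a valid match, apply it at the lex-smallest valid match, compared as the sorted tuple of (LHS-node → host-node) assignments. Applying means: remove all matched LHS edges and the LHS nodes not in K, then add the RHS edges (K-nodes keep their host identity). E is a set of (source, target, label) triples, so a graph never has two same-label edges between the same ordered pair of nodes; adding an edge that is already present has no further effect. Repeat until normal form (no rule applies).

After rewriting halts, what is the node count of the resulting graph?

Answer: 3

Steps:
initial: |V|=4 |E|=5  E = 0-q->2 1-p->1 1-p->3 3-p->1 3-q->1
step 1: apply R3 at {0↦1, 1↦3}  → |V|=4 |E|=3  E = 0-q->2 1-p->1 1-p->3
step 2: apply R2 at {0↦1, 1↦3}  → |V|=3 |E|=1  E = 0-q->2
halt: no rule applies after step 2
NF nodes: {0:D, 1:A, 2:C}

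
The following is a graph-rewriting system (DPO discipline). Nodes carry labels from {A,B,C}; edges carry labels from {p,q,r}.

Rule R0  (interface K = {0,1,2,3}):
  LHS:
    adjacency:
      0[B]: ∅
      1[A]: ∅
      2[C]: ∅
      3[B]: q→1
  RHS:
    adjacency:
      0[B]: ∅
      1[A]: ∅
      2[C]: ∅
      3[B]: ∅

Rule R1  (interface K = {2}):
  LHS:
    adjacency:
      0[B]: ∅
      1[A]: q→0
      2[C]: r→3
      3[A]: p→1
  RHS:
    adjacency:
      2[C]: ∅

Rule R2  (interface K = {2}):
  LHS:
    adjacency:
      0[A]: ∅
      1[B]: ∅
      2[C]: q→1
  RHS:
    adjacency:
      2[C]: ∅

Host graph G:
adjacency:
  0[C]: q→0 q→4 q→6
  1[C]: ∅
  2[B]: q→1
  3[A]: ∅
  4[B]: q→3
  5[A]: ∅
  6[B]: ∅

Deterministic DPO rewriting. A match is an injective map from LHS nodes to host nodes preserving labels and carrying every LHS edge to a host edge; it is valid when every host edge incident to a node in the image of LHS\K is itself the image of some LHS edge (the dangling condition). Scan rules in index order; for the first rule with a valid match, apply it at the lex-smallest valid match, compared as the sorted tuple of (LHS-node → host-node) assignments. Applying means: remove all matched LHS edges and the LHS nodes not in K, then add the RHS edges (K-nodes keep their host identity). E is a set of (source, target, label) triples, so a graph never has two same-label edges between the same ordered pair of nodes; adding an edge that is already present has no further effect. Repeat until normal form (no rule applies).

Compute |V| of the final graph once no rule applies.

start.  V:7 E:5  edges: 0-q->0 0-q->4 0-q->6 2-q->1 4-q->3
1. fire R0 via {0↦2, 1↦3, 2↦0, 3↦4}  →  V:7 E:4  edges: 0-q->0 0-q->4 0-q->6 2-q->1
2. fire R2 via {0↦3, 1↦4, 2↦0}  →  V:5 E:3  edges: 0-q->0 0-q->6 2-q->1
3. fire R2 via {0↦5, 1↦6, 2↦0}  →  V:3 E:2  edges: 0-q->0 2-q->1
halt: no rule applies after step 3
NF nodes: {0:C, 1:C, 2:B}

Answer: 3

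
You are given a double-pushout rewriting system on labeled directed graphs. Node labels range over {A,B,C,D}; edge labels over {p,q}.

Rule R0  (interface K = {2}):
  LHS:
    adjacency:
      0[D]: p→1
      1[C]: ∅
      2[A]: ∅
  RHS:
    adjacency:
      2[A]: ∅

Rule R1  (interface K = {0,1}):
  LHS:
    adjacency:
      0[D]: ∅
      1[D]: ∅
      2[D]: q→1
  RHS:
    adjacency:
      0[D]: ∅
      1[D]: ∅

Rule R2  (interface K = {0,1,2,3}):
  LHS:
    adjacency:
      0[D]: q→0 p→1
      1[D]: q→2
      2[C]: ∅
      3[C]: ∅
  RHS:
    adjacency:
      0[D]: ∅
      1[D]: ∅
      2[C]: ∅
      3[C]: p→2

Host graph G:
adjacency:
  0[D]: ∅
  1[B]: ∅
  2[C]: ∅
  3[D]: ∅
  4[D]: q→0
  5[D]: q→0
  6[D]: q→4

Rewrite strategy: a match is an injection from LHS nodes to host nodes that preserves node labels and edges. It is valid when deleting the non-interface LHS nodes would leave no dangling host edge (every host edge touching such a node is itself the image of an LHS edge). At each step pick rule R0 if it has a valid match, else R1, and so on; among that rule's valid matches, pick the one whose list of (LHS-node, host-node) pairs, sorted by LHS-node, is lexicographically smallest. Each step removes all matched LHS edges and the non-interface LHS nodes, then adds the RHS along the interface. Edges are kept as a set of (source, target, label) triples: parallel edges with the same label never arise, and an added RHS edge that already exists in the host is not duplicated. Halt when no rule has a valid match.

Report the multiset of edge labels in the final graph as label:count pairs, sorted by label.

initial: |V|=7 |E|=3  E = 4-q->0 5-q->0 6-q->4
step 1: apply R1 at {0↦0, 1↦4, 2↦6}  → |V|=6 |E|=2  E = 4-q->0 5-q->0
step 2: apply R1 at {0↦3, 1↦0, 2↦4}  → |V|=5 |E|=1  E = 5-q->0
step 3: apply R1 at {0↦3, 1↦0, 2↦5}  → |V|=4 |E|=0  E = ∅
normal form: no rule applies after step 3
NF edges: []

Answer: (no edges)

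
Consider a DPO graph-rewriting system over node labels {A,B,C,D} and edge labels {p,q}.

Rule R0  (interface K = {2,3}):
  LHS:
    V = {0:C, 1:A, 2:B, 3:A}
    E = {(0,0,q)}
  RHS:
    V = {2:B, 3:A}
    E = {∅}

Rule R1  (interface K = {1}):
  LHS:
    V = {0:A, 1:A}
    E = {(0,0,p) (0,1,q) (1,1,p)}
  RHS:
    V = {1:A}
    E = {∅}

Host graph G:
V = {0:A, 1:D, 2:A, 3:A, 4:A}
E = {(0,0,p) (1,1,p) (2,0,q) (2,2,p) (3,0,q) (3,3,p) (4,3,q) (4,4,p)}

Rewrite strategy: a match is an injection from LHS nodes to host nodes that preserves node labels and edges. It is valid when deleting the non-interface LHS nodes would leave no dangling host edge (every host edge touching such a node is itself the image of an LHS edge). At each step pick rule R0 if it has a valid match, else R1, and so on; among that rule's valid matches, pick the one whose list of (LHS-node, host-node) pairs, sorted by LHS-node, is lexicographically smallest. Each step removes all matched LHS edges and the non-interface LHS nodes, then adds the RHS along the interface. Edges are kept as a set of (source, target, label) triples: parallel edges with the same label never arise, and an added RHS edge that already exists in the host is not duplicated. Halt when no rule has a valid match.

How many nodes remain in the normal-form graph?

initial: |V|=5 |E|=8  E = 0-p->0 1-p->1 2-q->0 2-p->2 3-q->0 3-p->3 4-q->3 4-p->4
step 1: apply R1 at {0↦2, 1↦0}  → |V|=4 |E|=5  E = 1-p->1 3-q->0 3-p->3 4-q->3 4-p->4
step 2: apply R1 at {0↦4, 1↦3}  → |V|=3 |E|=2  E = 1-p->1 3-q->0
final graph: no rule applies after step 2
NF nodes: {0:A, 1:D, 3:A}

Answer: 3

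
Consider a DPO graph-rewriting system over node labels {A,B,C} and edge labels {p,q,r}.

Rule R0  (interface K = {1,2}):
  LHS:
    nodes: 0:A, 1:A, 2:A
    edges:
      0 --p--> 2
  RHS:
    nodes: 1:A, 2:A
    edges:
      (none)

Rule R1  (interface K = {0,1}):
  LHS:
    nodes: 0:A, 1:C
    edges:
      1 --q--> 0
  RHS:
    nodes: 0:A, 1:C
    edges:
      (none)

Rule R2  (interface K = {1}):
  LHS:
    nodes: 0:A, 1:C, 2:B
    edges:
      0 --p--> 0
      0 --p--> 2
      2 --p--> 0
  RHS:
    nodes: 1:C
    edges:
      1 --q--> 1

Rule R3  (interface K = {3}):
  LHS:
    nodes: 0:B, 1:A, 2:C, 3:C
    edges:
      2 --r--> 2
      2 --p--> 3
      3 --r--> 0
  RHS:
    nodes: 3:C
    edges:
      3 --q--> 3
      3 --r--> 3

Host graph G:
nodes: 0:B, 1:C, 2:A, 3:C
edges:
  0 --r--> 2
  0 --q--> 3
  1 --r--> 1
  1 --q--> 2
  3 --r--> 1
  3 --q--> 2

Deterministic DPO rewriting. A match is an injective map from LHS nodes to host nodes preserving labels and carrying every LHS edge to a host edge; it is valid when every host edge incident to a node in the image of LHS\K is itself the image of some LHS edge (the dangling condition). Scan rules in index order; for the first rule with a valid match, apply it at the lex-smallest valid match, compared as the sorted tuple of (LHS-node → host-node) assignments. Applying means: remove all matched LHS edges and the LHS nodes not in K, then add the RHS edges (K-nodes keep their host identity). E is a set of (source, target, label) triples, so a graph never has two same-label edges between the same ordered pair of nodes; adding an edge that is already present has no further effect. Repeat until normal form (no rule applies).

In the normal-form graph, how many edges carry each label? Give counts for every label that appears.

[0] host  ⇒  4 nodes, 6 edges  {0-r->2 0-q->3 1-r->1 1-q->2 3-r->1 3-q->2}
[1] R1 @ {0↦2, 1↦1}  ⇒  4 nodes, 5 edges  {0-r->2 0-q->3 1-r->1 3-r->1 3-q->2}
[2] R1 @ {0↦2, 1↦3}  ⇒  4 nodes, 4 edges  {0-r->2 0-q->3 1-r->1 3-r->1}
final graph: no rule applies after step 2
NF edges: [(0, 2, 'r'), (0, 3, 'q'), (1, 1, 'r'), (3, 1, 'r')]

Answer: q:1 r:3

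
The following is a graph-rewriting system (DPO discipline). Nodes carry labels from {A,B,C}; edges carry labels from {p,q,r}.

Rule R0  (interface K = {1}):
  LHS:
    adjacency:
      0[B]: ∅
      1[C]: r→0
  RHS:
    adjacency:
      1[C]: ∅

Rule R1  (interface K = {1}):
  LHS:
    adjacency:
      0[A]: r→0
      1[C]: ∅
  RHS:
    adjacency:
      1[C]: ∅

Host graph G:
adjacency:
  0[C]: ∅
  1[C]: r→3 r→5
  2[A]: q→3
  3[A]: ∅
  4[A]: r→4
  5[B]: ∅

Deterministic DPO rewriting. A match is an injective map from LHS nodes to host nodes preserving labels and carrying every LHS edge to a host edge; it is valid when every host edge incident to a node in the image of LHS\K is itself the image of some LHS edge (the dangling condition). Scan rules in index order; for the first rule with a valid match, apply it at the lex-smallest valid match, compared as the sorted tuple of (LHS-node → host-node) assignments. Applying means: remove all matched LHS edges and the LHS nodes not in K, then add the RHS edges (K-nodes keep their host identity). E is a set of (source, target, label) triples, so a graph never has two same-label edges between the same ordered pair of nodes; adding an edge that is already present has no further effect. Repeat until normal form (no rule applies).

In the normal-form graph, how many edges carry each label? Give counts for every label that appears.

[0] host  ⇒  6 nodes, 4 edges  {1-r->3 1-r->5 2-q->3 4-r->4}
[1] R0 @ {0↦5, 1↦1}  ⇒  5 nodes, 3 edges  {1-r->3 2-q->3 4-r->4}
[2] R1 @ {0↦4, 1↦0}  ⇒  4 nodes, 2 edges  {1-r->3 2-q->3}
halt: no rule applies after step 2
NF edges: [(1, 3, 'r'), (2, 3, 'q')]

Answer: q:1 r:1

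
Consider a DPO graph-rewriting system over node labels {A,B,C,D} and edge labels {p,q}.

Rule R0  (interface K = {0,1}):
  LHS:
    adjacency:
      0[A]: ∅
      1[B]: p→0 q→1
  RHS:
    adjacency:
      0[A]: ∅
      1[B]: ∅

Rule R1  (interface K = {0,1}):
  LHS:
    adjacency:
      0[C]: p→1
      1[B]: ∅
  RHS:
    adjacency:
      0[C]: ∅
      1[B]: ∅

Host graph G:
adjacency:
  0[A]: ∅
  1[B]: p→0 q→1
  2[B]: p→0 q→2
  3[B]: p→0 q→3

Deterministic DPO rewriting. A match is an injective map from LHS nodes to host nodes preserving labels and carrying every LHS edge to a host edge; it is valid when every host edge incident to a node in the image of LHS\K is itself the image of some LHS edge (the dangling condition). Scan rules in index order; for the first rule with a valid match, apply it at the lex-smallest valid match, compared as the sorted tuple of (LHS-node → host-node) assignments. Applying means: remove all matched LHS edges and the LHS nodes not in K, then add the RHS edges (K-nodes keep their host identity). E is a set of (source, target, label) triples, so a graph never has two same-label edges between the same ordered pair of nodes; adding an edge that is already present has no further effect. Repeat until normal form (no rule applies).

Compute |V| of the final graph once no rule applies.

[0] host  ⇒  4 nodes, 6 edges  {1-p->0 1-q->1 2-p->0 2-q->2 3-p->0 3-q->3}
[1] R0 @ {0↦0, 1↦1}  ⇒  4 nodes, 4 edges  {2-p->0 2-q->2 3-p->0 3-q->3}
[2] R0 @ {0↦0, 1↦2}  ⇒  4 nodes, 2 edges  {3-p->0 3-q->3}
[3] R0 @ {0↦0, 1↦3}  ⇒  4 nodes, 0 edges  {∅}
halt: no rule applies after step 3
NF nodes: {0:A, 1:B, 2:B, 3:B}

Answer: 4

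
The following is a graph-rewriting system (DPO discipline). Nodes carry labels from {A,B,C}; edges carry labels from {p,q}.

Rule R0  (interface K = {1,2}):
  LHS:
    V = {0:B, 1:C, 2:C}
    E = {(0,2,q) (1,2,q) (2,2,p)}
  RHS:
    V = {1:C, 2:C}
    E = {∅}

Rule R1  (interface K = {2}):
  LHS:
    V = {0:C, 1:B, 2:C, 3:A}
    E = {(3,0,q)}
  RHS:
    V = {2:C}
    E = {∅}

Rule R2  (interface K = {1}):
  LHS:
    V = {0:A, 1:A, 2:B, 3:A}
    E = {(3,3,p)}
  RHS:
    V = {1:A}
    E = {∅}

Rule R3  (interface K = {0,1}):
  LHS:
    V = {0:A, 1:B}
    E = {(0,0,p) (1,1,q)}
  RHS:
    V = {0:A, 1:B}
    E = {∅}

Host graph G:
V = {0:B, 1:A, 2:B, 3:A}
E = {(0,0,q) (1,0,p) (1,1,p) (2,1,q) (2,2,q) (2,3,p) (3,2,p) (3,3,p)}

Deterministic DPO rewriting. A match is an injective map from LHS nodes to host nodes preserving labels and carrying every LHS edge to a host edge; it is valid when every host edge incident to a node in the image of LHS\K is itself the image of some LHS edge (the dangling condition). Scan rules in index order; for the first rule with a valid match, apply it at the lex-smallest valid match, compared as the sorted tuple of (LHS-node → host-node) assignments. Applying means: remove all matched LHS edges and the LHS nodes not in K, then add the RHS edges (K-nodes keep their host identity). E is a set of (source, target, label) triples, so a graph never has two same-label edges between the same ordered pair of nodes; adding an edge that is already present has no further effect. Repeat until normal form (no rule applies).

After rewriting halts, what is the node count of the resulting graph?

start.  V:4 E:8  edges: 0-q->0 1-p->0 1-p->1 2-q->1 2-q->2 2-p->3 3-p->2 3-p->3
1. fire R3 via {0↦1, 1↦0}  →  V:4 E:6  edges: 1-p->0 2-q->1 2-q->2 2-p->3 3-p->2 3-p->3
2. fire R3 via {0↦3, 1↦2}  →  V:4 E:4  edges: 1-p->0 2-q->1 2-p->3 3-p->2
halt: no rule applies after step 2
NF nodes: {0:B, 1:A, 2:B, 3:A}

Answer: 4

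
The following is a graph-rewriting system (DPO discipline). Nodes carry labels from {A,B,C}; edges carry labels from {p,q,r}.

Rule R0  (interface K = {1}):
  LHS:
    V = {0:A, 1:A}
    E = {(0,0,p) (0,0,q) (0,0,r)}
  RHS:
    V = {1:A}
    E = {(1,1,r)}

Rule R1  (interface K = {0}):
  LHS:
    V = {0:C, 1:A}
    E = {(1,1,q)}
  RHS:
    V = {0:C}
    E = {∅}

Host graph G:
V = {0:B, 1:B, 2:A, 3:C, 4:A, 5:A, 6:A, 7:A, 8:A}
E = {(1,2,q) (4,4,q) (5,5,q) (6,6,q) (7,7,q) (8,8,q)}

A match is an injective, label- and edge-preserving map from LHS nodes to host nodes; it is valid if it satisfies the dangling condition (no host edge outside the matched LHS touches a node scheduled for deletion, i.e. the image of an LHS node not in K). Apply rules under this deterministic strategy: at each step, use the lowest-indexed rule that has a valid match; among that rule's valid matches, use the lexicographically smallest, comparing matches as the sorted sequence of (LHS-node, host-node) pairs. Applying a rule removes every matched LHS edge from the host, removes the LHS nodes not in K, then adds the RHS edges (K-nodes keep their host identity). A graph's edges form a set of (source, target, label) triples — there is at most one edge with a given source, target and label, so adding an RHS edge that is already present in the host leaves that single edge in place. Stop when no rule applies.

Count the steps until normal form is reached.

Answer: 5

Derivation:
[0] host  ⇒  9 nodes, 6 edges  {1-q->2 4-q->4 5-q->5 6-q->6 7-q->7 8-q->8}
[1] R1 @ {0↦3, 1↦4}  ⇒  8 nodes, 5 edges  {1-q->2 5-q->5 6-q->6 7-q->7 8-q->8}
[2] R1 @ {0↦3, 1↦5}  ⇒  7 nodes, 4 edges  {1-q->2 6-q->6 7-q->7 8-q->8}
[3] R1 @ {0↦3, 1↦6}  ⇒  6 nodes, 3 edges  {1-q->2 7-q->7 8-q->8}
[4] R1 @ {0↦3, 1↦7}  ⇒  5 nodes, 2 edges  {1-q->2 8-q->8}
[5] R1 @ {0↦3, 1↦8}  ⇒  4 nodes, 1 edges  {1-q->2}
normal form: no rule applies after step 5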